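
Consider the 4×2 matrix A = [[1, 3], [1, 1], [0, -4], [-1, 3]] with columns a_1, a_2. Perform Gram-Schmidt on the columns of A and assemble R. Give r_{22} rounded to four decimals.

a_1 = (1, 1, 0, -1); ‖a_1‖ = 1.7321, so q_1 = (0.5774, 0.5774, 0.0000, -0.5774).
q_1·a_2 = 0.5774·3 + 0.5774·1 + 0.0000·(-4) + (-0.5774)·3 = 0.5774.
u_2 = a_2 − 0.5774·q_1 = (2.6667, 0.6667, -4.0000, 3.3333).
r_{22} = ‖u_2‖ = 5.8878.

r_{22} = 5.8878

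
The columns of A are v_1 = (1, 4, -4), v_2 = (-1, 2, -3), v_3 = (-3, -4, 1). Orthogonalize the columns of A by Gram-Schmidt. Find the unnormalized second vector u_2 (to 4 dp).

u_2 = (-1.5758, -0.3030, -0.6970)

v_1 = (1, 4, -4); ‖v_1‖ = 5.7446, so e_1 = (0.1741, 0.6963, -0.6963).
e_1·v_2 = 0.1741·(-1) + 0.6963·2 + (-0.6963)·(-3) = 3.3075.
u_2 = v_2 − 3.3075·e_1 = (-1.5758, -0.3030, -0.6970).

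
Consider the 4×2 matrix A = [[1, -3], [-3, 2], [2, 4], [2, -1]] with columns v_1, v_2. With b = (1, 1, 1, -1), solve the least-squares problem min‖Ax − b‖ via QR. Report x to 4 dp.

x = (-0.0904, 0.1243)

e_1 = v_1/‖v_1‖ = (1, -3, 2, 2)/4.2426 = (0.2357, -0.7071, 0.4714, 0.4714).
r_{12} = e_1·v_2 = -0.7071.
u_2 = v_2 + 0.7071·e_1 = (-2.8333, 1.5000, 4.3333, -0.6667).
‖u_2‖ = 5.4314, so e_2 = (-0.5217, 0.2762, 0.7978, -0.1227).
Qᵀb = (-0.4714, 0.6751).
Back-substitute: x_2 = 0.6751/5.4314 = 0.1243.
x_1 = (-0.4714 + 0.7071·0.1243)/4.2426 = -0.0904.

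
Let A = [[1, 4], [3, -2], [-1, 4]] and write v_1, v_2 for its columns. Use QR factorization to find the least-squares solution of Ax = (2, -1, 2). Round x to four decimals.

v_1 = (1, 3, -1); ‖v_1‖ = 3.3166, so q_1 = (0.3015, 0.9045, -0.3015).
q_1·v_2 = 0.3015·4 + 0.9045·(-2) + (-0.3015)·4 = -1.8091.
u_2 = v_2 + 1.8091·q_1 = (4.5455, -0.3636, 3.4545).
‖u_2‖ = 5.7208, so q_2 = (0.7946, -0.0636, 0.6039).
Qᵀb = (-0.9045, 2.8604).
Back-substitute: x_2 = 2.8604/5.7208 = 0.5000.
x_1 = (-0.9045 + 1.8091·0.5000)/3.3166 = 0.0000.

x = (0.0000, 0.5000)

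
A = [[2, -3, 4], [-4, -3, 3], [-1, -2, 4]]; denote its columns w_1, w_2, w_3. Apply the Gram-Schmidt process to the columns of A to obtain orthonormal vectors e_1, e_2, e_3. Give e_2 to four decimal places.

e_2 = (-0.8641, -0.3391, -0.3719)

e_1 = w_1/‖w_1‖ = (2, -4, -1)/4.5826 = (0.4364, -0.8729, -0.2182).
r_{12} = e_1·w_2 = 1.7457.
u_2 = w_2 − 1.7457·e_1 = (-3.7619, -1.4762, -1.6190).
‖u_2‖ = 4.3534, so e_2 = (-0.8641, -0.3391, -0.3719).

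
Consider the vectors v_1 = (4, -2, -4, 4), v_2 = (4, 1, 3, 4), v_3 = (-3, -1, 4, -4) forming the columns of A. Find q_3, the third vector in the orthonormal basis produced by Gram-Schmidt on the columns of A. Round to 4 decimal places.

v_1 = (4, -2, -4, 4); ‖v_1‖ = 7.2111, so q_1 = (0.5547, -0.2774, -0.5547, 0.5547).
q_1·v_2 = 0.5547·4 + (-0.2774)·1 + (-0.5547)·3 + 0.5547·4 = 2.4962.
u_2 = v_2 − 2.4962·q_1 = (2.6154, 1.6923, 4.3846, 2.6154).
‖u_2‖ = 5.9807, so q_2 = (0.4373, 0.2830, 0.7331, 0.4373).
q_1·v_3 = 0.5547·(-3) + (-0.2774)·(-1) + (-0.5547)·4 + 0.5547·(-4) = -5.8244; q_2·v_3 = 0.4373·(-3) + 0.2830·(-1) + 0.7331·4 + 0.4373·(-4) = -0.4116.
u_3 = v_3 + 5.8244·q_1 + 0.4116·q_2 = (0.4108, -2.4989, 1.0710, -0.5892).
‖u_3‖ = 2.8120, so q_3 = (0.1461, -0.8887, 0.3809, -0.2095).

q_3 = (0.1461, -0.8887, 0.3809, -0.2095)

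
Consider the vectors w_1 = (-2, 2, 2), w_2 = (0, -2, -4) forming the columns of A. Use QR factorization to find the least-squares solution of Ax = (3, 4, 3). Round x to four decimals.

x = (-0.8333, -1.5000)

w_1 = (-2, 2, 2); ‖w_1‖ = 3.4641, so q_1 = (-0.5774, 0.5774, 0.5774).
q_1·w_2 = (-0.5774)·0 + 0.5774·(-2) + 0.5774·(-4) = -3.4641.
u_2 = w_2 + 3.4641·q_1 = (-2.0000, 0.0000, -2.0000).
‖u_2‖ = 2.8284, so q_2 = (-0.7071, 0.0000, -0.7071).
Qᵀb = (2.3094, -4.2426).
Back-substitute: x_2 = -4.2426/2.8284 = -1.5000.
x_1 = (2.3094 + 3.4641·(-1.5000))/3.4641 = -0.8333.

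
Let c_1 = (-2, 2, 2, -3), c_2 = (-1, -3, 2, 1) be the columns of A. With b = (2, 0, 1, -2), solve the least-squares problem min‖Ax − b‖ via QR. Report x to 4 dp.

x = (0.1765, -0.0980)

c_1 = (-2, 2, 2, -3); ‖c_1‖ = 4.5826, so e_1 = (-0.4364, 0.4364, 0.4364, -0.6547).
e_1·c_2 = (-0.4364)·(-1) + 0.4364·(-3) + 0.4364·2 + (-0.6547)·1 = -0.6547.
u_2 = c_2 + 0.6547·e_1 = (-1.2857, -2.7143, 2.2857, 0.5714).
‖u_2‖ = 3.8173, so e_2 = (-0.3368, -0.7111, 0.5988, 0.1497).
Qᵀb = (0.8729, -0.3742).
Back-substitute: x_2 = -0.3742/3.8173 = -0.0980.
x_1 = (0.8729 + 0.6547·(-0.0980))/4.5826 = 0.1765.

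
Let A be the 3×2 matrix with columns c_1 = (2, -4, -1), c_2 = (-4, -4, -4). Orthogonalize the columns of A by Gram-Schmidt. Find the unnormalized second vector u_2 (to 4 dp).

c_1 = (2, -4, -1); ‖c_1‖ = 4.5826, so q_1 = (0.4364, -0.8729, -0.2182).
q_1·c_2 = 0.4364·(-4) + (-0.8729)·(-4) + (-0.2182)·(-4) = 2.6186.
u_2 = c_2 − 2.6186·q_1 = (-5.1429, -1.7143, -3.4286).

u_2 = (-5.1429, -1.7143, -3.4286)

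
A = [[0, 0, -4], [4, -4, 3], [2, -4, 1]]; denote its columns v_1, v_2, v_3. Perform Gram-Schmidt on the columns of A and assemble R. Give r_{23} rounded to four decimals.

r_{23} = 0.4472

e_1 = v_1/‖v_1‖ = (0, 4, 2)/4.4721 = (0.0000, 0.8944, 0.4472).
r_{12} = e_1·v_2 = -5.3666.
u_2 = v_2 + 5.3666·e_1 = (0.0000, 0.8000, -1.6000).
‖u_2‖ = 1.7889, so e_2 = (0.0000, 0.4472, -0.8944).
r_{23} = e_2·v_3 = 0.4472.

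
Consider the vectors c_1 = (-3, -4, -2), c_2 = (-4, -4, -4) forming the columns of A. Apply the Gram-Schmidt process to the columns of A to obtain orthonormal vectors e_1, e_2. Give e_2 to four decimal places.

e_1 = c_1/‖c_1‖ = (-3, -4, -2)/5.3852 = (-0.5571, -0.7428, -0.3714).
r_{12} = e_1·c_2 = 6.6850.
u_2 = c_2 − 6.6850·e_1 = (-0.2759, 0.9655, -1.5172).
‖u_2‖ = 1.8194, so e_2 = (-0.1516, 0.5307, -0.8339).

e_2 = (-0.1516, 0.5307, -0.8339)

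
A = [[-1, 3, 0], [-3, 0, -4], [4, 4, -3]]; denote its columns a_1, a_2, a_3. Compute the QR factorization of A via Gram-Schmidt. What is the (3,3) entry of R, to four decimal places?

a_1 = (-1, -3, 4); ‖a_1‖ = 5.0990, so e_1 = (-0.1961, -0.5883, 0.7845).
e_1·a_2 = (-0.1961)·3 + (-0.5883)·0 + 0.7845·4 = 2.5495.
u_2 = a_2 − 2.5495·e_1 = (3.5000, 1.5000, 2.0000).
‖u_2‖ = 4.3012, so e_2 = (0.8137, 0.3487, 0.4650).
e_1·a_3 = (-0.1961)·0 + (-0.5883)·(-4) + 0.7845·(-3) = 0.0000; e_2·a_3 = 0.8137·0 + 0.3487·(-4) + 0.4650·(-3) = -2.7899.
u_3 = a_3 + 0.0000·e_1 + 2.7899·e_2 = (2.2703, -3.0270, -1.7027).
r_{33} = ‖u_3‖ = 4.1492.

r_{33} = 4.1492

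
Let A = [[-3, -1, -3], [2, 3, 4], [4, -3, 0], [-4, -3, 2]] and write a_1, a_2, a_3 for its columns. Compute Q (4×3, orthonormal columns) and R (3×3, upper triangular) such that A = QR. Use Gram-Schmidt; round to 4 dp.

a_1 = (-3, 2, 4, -4); ‖a_1‖ = 6.7082, so q_1 = (-0.4472, 0.2981, 0.5963, -0.5963).
q_1·a_2 = (-0.4472)·(-1) + 0.2981·3 + 0.5963·(-3) + (-0.5963)·(-3) = 1.3416.
u_2 = a_2 − 1.3416·q_1 = (-0.4000, 2.6000, -3.8000, -2.2000).
‖u_2‖ = 5.1186, so q_2 = (-0.0781, 0.5080, -0.7424, -0.4298).
q_1·a_3 = (-0.4472)·(-3) + 0.2981·4 + 0.5963·0 + (-0.5963)·2 = 1.3416; q_2·a_3 = (-0.0781)·(-3) + 0.5080·4 + (-0.7424)·0 + (-0.4298)·2 = 1.4066.
u_3 = a_3 − 1.3416·q_1 − 1.4066·q_2 = (-2.2901, 2.8855, 0.2443, 3.4046).
‖u_3‖ = 5.0221, so q_3 = (-0.4560, 0.5746, 0.0486, 0.6779).

Q = [[-0.4472, -0.0781, -0.4560], [0.2981, 0.5080, 0.5746], [0.5963, -0.7424, 0.0486], [-0.5963, -0.4298, 0.6779]], R = [[6.7082, 1.3416, 1.3416], [0.0000, 5.1186, 1.4066], [0.0000, 0.0000, 5.0221]]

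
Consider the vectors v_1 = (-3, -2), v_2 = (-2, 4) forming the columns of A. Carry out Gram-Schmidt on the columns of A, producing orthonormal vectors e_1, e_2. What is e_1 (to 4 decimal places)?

e_1 = (-0.8321, -0.5547)

e_1 = v_1/‖v_1‖ = (-3, -2)/3.6056 = (-0.8321, -0.5547).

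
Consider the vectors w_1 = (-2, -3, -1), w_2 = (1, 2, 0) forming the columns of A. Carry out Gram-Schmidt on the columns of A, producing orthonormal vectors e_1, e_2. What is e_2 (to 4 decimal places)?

w_1 = (-2, -3, -1); ‖w_1‖ = 3.7417, so e_1 = (-0.5345, -0.8018, -0.2673).
e_1·w_2 = (-0.5345)·1 + (-0.8018)·2 + (-0.2673)·0 = -2.1381.
u_2 = w_2 + 2.1381·e_1 = (-0.1429, 0.2857, -0.5714).
‖u_2‖ = 0.6547, so e_2 = (-0.2182, 0.4364, -0.8729).

e_2 = (-0.2182, 0.4364, -0.8729)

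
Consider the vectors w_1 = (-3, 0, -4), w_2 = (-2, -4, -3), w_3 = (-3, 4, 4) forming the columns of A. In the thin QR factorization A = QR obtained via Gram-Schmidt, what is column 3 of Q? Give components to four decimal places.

e_1 = w_1/‖w_1‖ = (-3, 0, -4)/5.0000 = (-0.6000, 0.0000, -0.8000).
r_{12} = e_1·w_2 = 3.6000.
u_2 = w_2 − 3.6000·e_1 = (0.1600, -4.0000, -0.1200).
‖u_2‖ = 4.0050, so e_2 = (0.0400, -0.9988, -0.0300).
r_{13} = e_1·w_3 = -1.4000; r_{23} = e_2·w_3 = -4.2347.
u_3 = w_3 + 1.4000·e_1 + 4.2347·e_2 = (-3.6708, -0.2294, 2.7531).
‖u_3‖ = 4.5943, so e_3 = (-0.7990, -0.0499, 0.5993).

e_3 = (-0.7990, -0.0499, 0.5993)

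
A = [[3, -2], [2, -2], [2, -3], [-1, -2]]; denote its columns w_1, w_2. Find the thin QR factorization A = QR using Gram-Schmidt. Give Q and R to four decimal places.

w_1 = (3, 2, 2, -1); ‖w_1‖ = 4.2426, so q_1 = (0.7071, 0.4714, 0.4714, -0.2357).
q_1·w_2 = 0.7071·(-2) + 0.4714·(-2) + 0.4714·(-3) + (-0.2357)·(-2) = -3.2998.
u_2 = w_2 + 3.2998·q_1 = (0.3333, -0.4444, -1.4444, -2.7778).
‖u_2‖ = 3.1798, so q_2 = (0.1048, -0.1398, -0.4543, -0.8736).

Q = [[0.7071, 0.1048], [0.4714, -0.1398], [0.4714, -0.4543], [-0.2357, -0.8736]], R = [[4.2426, -3.2998], [0.0000, 3.1798]]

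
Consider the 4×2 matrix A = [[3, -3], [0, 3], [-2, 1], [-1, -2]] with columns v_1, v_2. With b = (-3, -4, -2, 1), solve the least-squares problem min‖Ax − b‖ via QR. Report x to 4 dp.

v_1 = (3, 0, -2, -1); ‖v_1‖ = 3.7417, so q_1 = (0.8018, 0.0000, -0.5345, -0.2673).
q_1·v_2 = 0.8018·(-3) + 0.0000·3 + (-0.5345)·1 + (-0.2673)·(-2) = -2.4054.
u_2 = v_2 + 2.4054·q_1 = (-1.0714, 3.0000, -0.2857, -2.6429).
‖u_2‖ = 4.1490, so q_2 = (-0.2582, 0.7231, -0.0689, -0.6370).
Qᵀb = (-1.6036, -2.6168).
Back-substitute: x_2 = -2.6168/4.1490 = -0.6307.
x_1 = (-1.6036 + 2.4054·(-0.6307))/3.7417 = -0.8340.

x = (-0.8340, -0.6307)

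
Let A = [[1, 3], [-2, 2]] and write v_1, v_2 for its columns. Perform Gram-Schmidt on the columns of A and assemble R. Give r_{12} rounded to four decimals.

v_1 = (1, -2); ‖v_1‖ = 2.2361, so q_1 = (0.4472, -0.8944).
r_{12} = q_1·v_2 = -0.4472.

r_{12} = -0.4472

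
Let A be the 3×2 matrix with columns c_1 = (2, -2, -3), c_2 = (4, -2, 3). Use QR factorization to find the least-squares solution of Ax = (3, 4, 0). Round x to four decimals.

c_1 = (2, -2, -3); ‖c_1‖ = 4.1231, so e_1 = (0.4851, -0.4851, -0.7276).
e_1·c_2 = 0.4851·4 + (-0.4851)·(-2) + (-0.7276)·3 = 0.7276.
u_2 = c_2 − 0.7276·e_1 = (3.6471, -1.6471, 3.5294).
‖u_2‖ = 5.3358, so e_2 = (0.6835, -0.3087, 0.6615).
Qᵀb = (-0.4851, 0.8158).
Back-substitute: x_2 = 0.8158/5.3358 = 0.1529.
x_1 = (-0.4851 − 0.7276·0.1529)/4.1231 = -0.1446.

x = (-0.1446, 0.1529)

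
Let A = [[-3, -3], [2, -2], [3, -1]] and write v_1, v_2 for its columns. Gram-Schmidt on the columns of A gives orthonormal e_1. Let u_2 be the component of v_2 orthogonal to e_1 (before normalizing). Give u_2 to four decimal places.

u_2 = (-2.7273, -2.1818, -1.2727)

e_1 = v_1/‖v_1‖ = (-3, 2, 3)/4.6904 = (-0.6396, 0.4264, 0.6396).
r_{12} = e_1·v_2 = 0.4264.
u_2 = v_2 − 0.4264·e_1 = (-2.7273, -2.1818, -1.2727).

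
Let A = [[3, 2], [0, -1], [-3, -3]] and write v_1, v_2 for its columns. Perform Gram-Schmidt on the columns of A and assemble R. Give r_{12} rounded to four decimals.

r_{12} = 3.5355

v_1 = (3, 0, -3); ‖v_1‖ = 4.2426, so e_1 = (0.7071, 0.0000, -0.7071).
r_{12} = e_1·v_2 = 3.5355.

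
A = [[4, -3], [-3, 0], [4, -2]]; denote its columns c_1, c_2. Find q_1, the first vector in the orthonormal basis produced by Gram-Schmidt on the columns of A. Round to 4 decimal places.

q_1 = (0.6247, -0.4685, 0.6247)

c_1 = (4, -3, 4); ‖c_1‖ = 6.4031, so q_1 = (0.6247, -0.4685, 0.6247).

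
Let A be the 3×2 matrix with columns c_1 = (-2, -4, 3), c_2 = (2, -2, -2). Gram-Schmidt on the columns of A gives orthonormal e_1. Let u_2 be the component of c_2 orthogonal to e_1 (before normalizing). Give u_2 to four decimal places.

c_1 = (-2, -4, 3); ‖c_1‖ = 5.3852, so e_1 = (-0.3714, -0.7428, 0.5571).
e_1·c_2 = (-0.3714)·2 + (-0.7428)·(-2) + 0.5571·(-2) = -0.3714.
u_2 = c_2 + 0.3714·e_1 = (1.8621, -2.2759, -1.7931).

u_2 = (1.8621, -2.2759, -1.7931)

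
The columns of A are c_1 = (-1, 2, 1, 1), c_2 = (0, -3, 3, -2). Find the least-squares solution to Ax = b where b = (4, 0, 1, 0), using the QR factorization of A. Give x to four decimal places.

x = (-0.3953, 0.0465)

c_1 = (-1, 2, 1, 1); ‖c_1‖ = 2.6458, so q_1 = (-0.3780, 0.7559, 0.3780, 0.3780).
q_1·c_2 = (-0.3780)·0 + 0.7559·(-3) + 0.3780·3 + 0.3780·(-2) = -1.8898.
u_2 = c_2 + 1.8898·q_1 = (-0.7143, -1.5714, 3.7143, -1.2857).
‖u_2‖ = 4.2929, so q_2 = (-0.1664, -0.3661, 0.8652, -0.2995).
Qᵀb = (-1.1339, 0.1997).
Back-substitute: x_2 = 0.1997/4.2929 = 0.0465.
x_1 = (-1.1339 + 1.8898·0.0465)/2.6458 = -0.3953.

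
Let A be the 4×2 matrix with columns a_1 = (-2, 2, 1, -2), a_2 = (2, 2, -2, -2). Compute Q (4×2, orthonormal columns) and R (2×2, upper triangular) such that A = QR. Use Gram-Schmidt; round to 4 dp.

a_1 = (-2, 2, 1, -2); ‖a_1‖ = 3.6056, so q_1 = (-0.5547, 0.5547, 0.2774, -0.5547).
q_1·a_2 = (-0.5547)·2 + 0.5547·2 + 0.2774·(-2) + (-0.5547)·(-2) = 0.5547.
u_2 = a_2 − 0.5547·q_1 = (2.3077, 1.6923, -2.1538, -1.6923).
‖u_2‖ = 3.9614, so q_2 = (0.5826, 0.4272, -0.5437, -0.4272).

Q = [[-0.5547, 0.5826], [0.5547, 0.4272], [0.2774, -0.5437], [-0.5547, -0.4272]], R = [[3.6056, 0.5547], [0.0000, 3.9614]]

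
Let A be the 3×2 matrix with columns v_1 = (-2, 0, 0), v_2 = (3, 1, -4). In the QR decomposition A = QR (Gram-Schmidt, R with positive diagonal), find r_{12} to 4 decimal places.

r_{12} = -3.0000

v_1 = (-2, 0, 0); ‖v_1‖ = 2.0000, so q_1 = (-1.0000, 0.0000, 0.0000).
r_{12} = q_1·v_2 = -3.0000.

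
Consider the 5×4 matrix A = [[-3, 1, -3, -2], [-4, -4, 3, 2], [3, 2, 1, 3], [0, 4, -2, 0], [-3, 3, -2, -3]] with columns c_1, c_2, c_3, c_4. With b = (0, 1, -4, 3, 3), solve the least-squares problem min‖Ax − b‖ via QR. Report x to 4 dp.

c_1 = (-3, -4, 3, 0, -3); ‖c_1‖ = 6.5574, so q_1 = (-0.4575, -0.6100, 0.4575, 0.0000, -0.4575).
q_1·c_2 = (-0.4575)·1 + (-0.6100)·(-4) + 0.4575·2 + 0.0000·4 + (-0.4575)·3 = 1.5250.
u_2 = c_2 − 1.5250·q_1 = (1.6977, -3.0698, 1.3023, 4.0000, 3.6977).
‖u_2‖ = 6.6087, so q_2 = (0.2569, -0.4645, 0.1971, 0.6053, 0.5595).
q_1·c_3 = (-0.4575)·(-3) + (-0.6100)·3 + 0.4575·1 + 0.0000·(-2) + (-0.4575)·(-2) = 0.9150; q_2·c_3 = 0.2569·(-3) + (-0.4645)·3 + 0.1971·1 + 0.6053·(-2) + 0.5595·(-2) = -4.2967.
u_3 = c_3 − 0.9150·q_1 + 4.2967·q_2 = (-1.4776, 1.5623, 1.4281, 0.6006, 0.8227).
‖u_3‖ = 2.7751, so q_3 = (-0.5325, 0.5630, 0.5146, 0.2164, 0.2965).
q_1·c_4 = (-0.4575)·(-2) + (-0.6100)·2 + 0.4575·3 + 0.0000·0 + (-0.4575)·(-3) = 2.4400; q_2·c_4 = 0.2569·(-2) + (-0.4645)·2 + 0.1971·3 + 0.6053·0 + 0.5595·(-3) = -2.5302; q_3·c_4 = (-0.5325)·(-2) + 0.5630·2 + 0.5146·3 + 0.2164·0 + 0.2965·(-3) = 2.8453.
u_4 = c_4 − 2.4400·q_1 + 2.5302·q_2 − 2.8453·q_3 = (1.2813, 0.7113, 0.9181, 0.9156, -1.3116).
‖u_4‖ = 2.3556, so q_4 = (0.5439, 0.3019, 0.3897, 0.3887, -0.5568).
Qᵀb = (-3.8125, 2.2416, 0.0432, -1.7613).
Back-substitute: x_4 = -1.7613/2.3556 = -0.7477.
x_3 = (0.0432 − 2.8453·(-0.7477))/2.7751 = 0.7822.
x_2 = (2.2416 + 4.2967·0.7822 + 2.5302·(-0.7477))/6.6087 = 0.5615.
x_1 = (-3.8125 − 1.5250·0.5615 − 0.9150·0.7822 − 2.4400·(-0.7477))/6.5574 = -0.5429.

x = (-0.5429, 0.5615, 0.7822, -0.7477)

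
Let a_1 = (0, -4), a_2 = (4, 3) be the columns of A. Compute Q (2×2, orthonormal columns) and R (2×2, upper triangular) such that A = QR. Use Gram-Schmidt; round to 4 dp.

q_1 = a_1/‖a_1‖ = (0, -4)/4.0000 = (0.0000, -1.0000).
r_{12} = q_1·a_2 = -3.0000.
u_2 = a_2 + 3.0000·q_1 = (4.0000, 0.0000).
‖u_2‖ = 4.0000, so q_2 = (1.0000, 0.0000).

Q = [[0.0000, 1.0000], [-1.0000, 0.0000]], R = [[4.0000, -3.0000], [0.0000, 4.0000]]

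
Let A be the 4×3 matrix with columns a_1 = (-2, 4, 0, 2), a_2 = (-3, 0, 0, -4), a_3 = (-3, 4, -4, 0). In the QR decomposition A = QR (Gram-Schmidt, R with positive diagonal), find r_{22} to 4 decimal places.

q_1 = a_1/‖a_1‖ = (-2, 4, 0, 2)/4.8990 = (-0.4082, 0.8165, 0.0000, 0.4082).
r_{12} = q_1·a_2 = -0.4082.
u_2 = a_2 + 0.4082·q_1 = (-3.1667, 0.3333, 0.0000, -3.8333).
r_{22} = ‖u_2‖ = 4.9833.

r_{22} = 4.9833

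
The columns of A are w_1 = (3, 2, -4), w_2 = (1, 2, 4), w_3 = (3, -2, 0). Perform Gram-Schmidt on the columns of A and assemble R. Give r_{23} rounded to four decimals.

r_{23} = 0.1293

q_1 = w_1/‖w_1‖ = (3, 2, -4)/5.3852 = (0.5571, 0.3714, -0.7428).
r_{12} = q_1·w_2 = -1.6713.
u_2 = w_2 + 1.6713·q_1 = (1.9310, 2.6207, 2.7586).
‖u_2‖ = 4.2670, so q_2 = (0.4526, 0.6142, 0.6465).
r_{23} = q_2·w_3 = 0.1293.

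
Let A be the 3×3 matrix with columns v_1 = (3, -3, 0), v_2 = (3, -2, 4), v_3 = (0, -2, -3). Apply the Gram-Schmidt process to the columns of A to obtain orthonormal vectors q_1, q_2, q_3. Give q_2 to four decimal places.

v_1 = (3, -3, 0); ‖v_1‖ = 4.2426, so q_1 = (0.7071, -0.7071, 0.0000).
q_1·v_2 = 0.7071·3 + (-0.7071)·(-2) + 0.0000·4 = 3.5355.
u_2 = v_2 − 3.5355·q_1 = (0.5000, 0.5000, 4.0000).
‖u_2‖ = 4.0620, so q_2 = (0.1231, 0.1231, 0.9847).

q_2 = (0.1231, 0.1231, 0.9847)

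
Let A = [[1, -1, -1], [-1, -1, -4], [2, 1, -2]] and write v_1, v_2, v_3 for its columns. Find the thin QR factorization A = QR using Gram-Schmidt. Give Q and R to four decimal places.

v_1 = (1, -1, 2); ‖v_1‖ = 2.4495, so q_1 = (0.4082, -0.4082, 0.8165).
q_1·v_2 = 0.4082·(-1) + (-0.4082)·(-1) + 0.8165·1 = 0.8165.
u_2 = v_2 − 0.8165·q_1 = (-1.3333, -0.6667, 0.3333).
‖u_2‖ = 1.5275, so q_2 = (-0.8729, -0.4364, 0.2182).
q_1·v_3 = 0.4082·(-1) + (-0.4082)·(-4) + 0.8165·(-2) = -0.4082; q_2·v_3 = (-0.8729)·(-1) + (-0.4364)·(-4) + 0.2182·(-2) = 2.1822.
u_3 = v_3 + 0.4082·q_1 − 2.1822·q_2 = (1.0714, -3.2143, -2.1429).
‖u_3‖ = 4.0089, so q_3 = (0.2673, -0.8018, -0.5345).

Q = [[0.4082, -0.8729, 0.2673], [-0.4082, -0.4364, -0.8018], [0.8165, 0.2182, -0.5345]], R = [[2.4495, 0.8165, -0.4082], [0.0000, 1.5275, 2.1822], [0.0000, 0.0000, 4.0089]]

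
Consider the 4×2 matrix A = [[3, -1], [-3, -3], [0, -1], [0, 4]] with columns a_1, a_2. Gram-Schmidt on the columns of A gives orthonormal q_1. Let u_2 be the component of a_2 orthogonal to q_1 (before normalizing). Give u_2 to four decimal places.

a_1 = (3, -3, 0, 0); ‖a_1‖ = 4.2426, so q_1 = (0.7071, -0.7071, 0.0000, 0.0000).
q_1·a_2 = 0.7071·(-1) + (-0.7071)·(-3) + 0.0000·(-1) + 0.0000·4 = 1.4142.
u_2 = a_2 − 1.4142·q_1 = (-2.0000, -2.0000, -1.0000, 4.0000).

u_2 = (-2.0000, -2.0000, -1.0000, 4.0000)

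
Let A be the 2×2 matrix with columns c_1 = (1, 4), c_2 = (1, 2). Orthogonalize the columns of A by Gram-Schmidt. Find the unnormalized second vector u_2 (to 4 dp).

c_1 = (1, 4); ‖c_1‖ = 4.1231, so q_1 = (0.2425, 0.9701).
q_1·c_2 = 0.2425·1 + 0.9701·2 = 2.1828.
u_2 = c_2 − 2.1828·q_1 = (0.4706, -0.1176).

u_2 = (0.4706, -0.1176)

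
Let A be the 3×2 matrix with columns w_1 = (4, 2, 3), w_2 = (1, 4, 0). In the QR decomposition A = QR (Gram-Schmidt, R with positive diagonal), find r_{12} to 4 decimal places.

r_{12} = 2.2283

e_1 = w_1/‖w_1‖ = (4, 2, 3)/5.3852 = (0.7428, 0.3714, 0.5571).
r_{12} = e_1·w_2 = 2.2283.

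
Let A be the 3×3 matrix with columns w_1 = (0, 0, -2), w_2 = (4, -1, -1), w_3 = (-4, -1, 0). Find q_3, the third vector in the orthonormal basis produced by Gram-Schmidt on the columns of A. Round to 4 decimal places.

w_1 = (0, 0, -2); ‖w_1‖ = 2.0000, so q_1 = (0.0000, 0.0000, -1.0000).
q_1·w_2 = 0.0000·4 + 0.0000·(-1) + (-1.0000)·(-1) = 1.0000.
u_2 = w_2 − 1.0000·q_1 = (4.0000, -1.0000, 0.0000).
‖u_2‖ = 4.1231, so q_2 = (0.9701, -0.2425, 0.0000).
q_1·w_3 = 0.0000·(-4) + 0.0000·(-1) + (-1.0000)·0 = 0.0000; q_2·w_3 = 0.9701·(-4) + (-0.2425)·(-1) + 0.0000·0 = -3.6380.
u_3 = w_3 + 0.0000·q_1 + 3.6380·q_2 = (-0.4706, -1.8824, 0.0000).
‖u_3‖ = 1.9403, so q_3 = (-0.2425, -0.9701, 0.0000).

q_3 = (-0.2425, -0.9701, 0.0000)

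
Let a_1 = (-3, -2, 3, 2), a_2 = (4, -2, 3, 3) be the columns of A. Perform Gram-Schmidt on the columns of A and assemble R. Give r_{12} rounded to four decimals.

e_1 = a_1/‖a_1‖ = (-3, -2, 3, 2)/5.0990 = (-0.5883, -0.3922, 0.5883, 0.3922).
r_{12} = e_1·a_2 = 1.3728.

r_{12} = 1.3728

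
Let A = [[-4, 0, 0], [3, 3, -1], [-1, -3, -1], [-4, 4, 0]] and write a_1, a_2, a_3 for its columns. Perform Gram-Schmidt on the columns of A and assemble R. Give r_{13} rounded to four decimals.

q_1 = a_1/‖a_1‖ = (-4, 3, -1, -4)/6.4807 = (-0.6172, 0.4629, -0.1543, -0.6172).
r_{13} = q_1·a_3 = -0.3086.

r_{13} = -0.3086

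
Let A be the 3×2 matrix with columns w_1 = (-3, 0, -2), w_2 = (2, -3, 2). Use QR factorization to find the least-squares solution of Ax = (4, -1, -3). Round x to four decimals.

w_1 = (-3, 0, -2); ‖w_1‖ = 3.6056, so e_1 = (-0.8321, 0.0000, -0.5547).
e_1·w_2 = (-0.8321)·2 + 0.0000·(-3) + (-0.5547)·2 = -2.7735.
u_2 = w_2 + 2.7735·e_1 = (-0.3077, -3.0000, 0.4615).
‖u_2‖ = 3.0509, so e_2 = (-0.1009, -0.9833, 0.1513).
Qᵀb = (-1.6641, 0.1261).
Back-substitute: x_2 = 0.1261/3.0509 = 0.0413.
x_1 = (-1.6641 + 2.7735·0.0413)/3.6056 = -0.4298.

x = (-0.4298, 0.0413)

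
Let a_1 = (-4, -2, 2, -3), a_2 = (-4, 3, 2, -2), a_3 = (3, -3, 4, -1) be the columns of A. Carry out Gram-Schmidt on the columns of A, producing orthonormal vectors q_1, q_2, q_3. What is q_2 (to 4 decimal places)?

q_1 = a_1/‖a_1‖ = (-4, -2, 2, -3)/5.7446 = (-0.6963, -0.3482, 0.3482, -0.5222).
r_{12} = q_1·a_2 = 3.4816.
u_2 = a_2 − 3.4816·q_1 = (-1.5758, 4.2121, 0.7879, -0.1818).
‖u_2‖ = 4.5693, so q_2 = (-0.3449, 0.9218, 0.1724, -0.0398).

q_2 = (-0.3449, 0.9218, 0.1724, -0.0398)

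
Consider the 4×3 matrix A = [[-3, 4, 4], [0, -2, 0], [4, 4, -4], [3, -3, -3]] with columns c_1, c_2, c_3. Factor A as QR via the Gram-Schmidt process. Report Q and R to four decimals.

Q = [[-0.5145, 0.5349, 0.6702], [0.0000, -0.3006, 0.2399], [0.6860, 0.6896, -0.0238], [0.5145, -0.3846, 0.7019]], R = [[5.8310, -0.8575, -6.3454], [0.0000, 6.6532, 0.5349], [0.0000, 0.0000, 0.6702]]

c_1 = (-3, 0, 4, 3); ‖c_1‖ = 5.8310, so q_1 = (-0.5145, 0.0000, 0.6860, 0.5145).
q_1·c_2 = (-0.5145)·4 + 0.0000·(-2) + 0.6860·4 + 0.5145·(-3) = -0.8575.
u_2 = c_2 + 0.8575·q_1 = (3.5588, -2.0000, 4.5882, -2.5588).
‖u_2‖ = 6.6532, so q_2 = (0.5349, -0.3006, 0.6896, -0.3846).
q_1·c_3 = (-0.5145)·4 + 0.0000·0 + 0.6860·(-4) + 0.5145·(-3) = -6.3454; q_2·c_3 = 0.5349·4 + (-0.3006)·0 + 0.6896·(-4) + (-0.3846)·(-3) = 0.5349.
u_3 = c_3 + 6.3454·q_1 − 0.5349·q_2 = (0.4492, 0.1608, -0.0159, 0.4704).
‖u_3‖ = 0.6702, so q_3 = (0.6702, 0.2399, -0.0238, 0.7019).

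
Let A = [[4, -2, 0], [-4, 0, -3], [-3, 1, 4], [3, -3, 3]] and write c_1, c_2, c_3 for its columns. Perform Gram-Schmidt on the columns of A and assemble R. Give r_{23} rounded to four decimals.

r_{23} = -0.5715

q_1 = c_1/‖c_1‖ = (4, -4, -3, 3)/7.0711 = (0.5657, -0.5657, -0.4243, 0.4243).
r_{12} = q_1·c_2 = -2.8284.
u_2 = c_2 + 2.8284·q_1 = (-0.4000, -1.6000, -0.2000, -1.8000).
‖u_2‖ = 2.4495, so q_2 = (-0.1633, -0.6532, -0.0816, -0.7348).
r_{23} = q_2·c_3 = -0.5715.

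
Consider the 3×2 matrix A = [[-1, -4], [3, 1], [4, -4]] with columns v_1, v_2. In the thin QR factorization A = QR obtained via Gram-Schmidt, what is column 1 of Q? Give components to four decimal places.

q_1 = (-0.1961, 0.5883, 0.7845)

v_1 = (-1, 3, 4); ‖v_1‖ = 5.0990, so q_1 = (-0.1961, 0.5883, 0.7845).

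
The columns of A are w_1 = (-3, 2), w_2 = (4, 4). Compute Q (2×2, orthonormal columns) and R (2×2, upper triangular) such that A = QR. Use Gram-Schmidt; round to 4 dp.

w_1 = (-3, 2); ‖w_1‖ = 3.6056, so e_1 = (-0.8321, 0.5547).
e_1·w_2 = (-0.8321)·4 + 0.5547·4 = -1.1094.
u_2 = w_2 + 1.1094·e_1 = (3.0769, 4.6154).
‖u_2‖ = 5.5470, so e_2 = (0.5547, 0.8321).

Q = [[-0.8321, 0.5547], [0.5547, 0.8321]], R = [[3.6056, -1.1094], [0.0000, 5.5470]]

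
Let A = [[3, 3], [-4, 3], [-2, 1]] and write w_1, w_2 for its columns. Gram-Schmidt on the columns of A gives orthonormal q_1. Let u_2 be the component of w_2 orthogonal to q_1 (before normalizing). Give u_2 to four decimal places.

u_2 = (3.5172, 2.3103, 0.6552)

q_1 = w_1/‖w_1‖ = (3, -4, -2)/5.3852 = (0.5571, -0.7428, -0.3714).
r_{12} = q_1·w_2 = -0.9285.
u_2 = w_2 + 0.9285·q_1 = (3.5172, 2.3103, 0.6552).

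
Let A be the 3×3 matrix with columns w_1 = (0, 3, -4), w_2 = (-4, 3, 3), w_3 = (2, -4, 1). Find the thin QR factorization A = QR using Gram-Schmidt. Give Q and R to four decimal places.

w_1 = (0, 3, -4); ‖w_1‖ = 5.0000, so e_1 = (0.0000, 0.6000, -0.8000).
e_1·w_2 = 0.0000·(-4) + 0.6000·3 + (-0.8000)·3 = -0.6000.
u_2 = w_2 + 0.6000·e_1 = (-4.0000, 3.3600, 2.5200).
‖u_2‖ = 5.8000, so e_2 = (-0.6897, 0.5793, 0.4345).
e_1·w_3 = 0.0000·2 + 0.6000·(-4) + (-0.8000)·1 = -3.2000; e_2·w_3 = (-0.6897)·2 + 0.5793·(-4) + 0.4345·1 = -3.2621.
u_3 = w_3 + 3.2000·e_1 + 3.2621·e_2 = (-0.2497, -0.1902, -0.1427).
‖u_3‖ = 0.3448, so e_3 = (-0.7241, -0.5517, -0.4138).

Q = [[0.0000, -0.6897, -0.7241], [0.6000, 0.5793, -0.5517], [-0.8000, 0.4345, -0.4138]], R = [[5.0000, -0.6000, -3.2000], [0.0000, 5.8000, -3.2621], [0.0000, 0.0000, 0.3448]]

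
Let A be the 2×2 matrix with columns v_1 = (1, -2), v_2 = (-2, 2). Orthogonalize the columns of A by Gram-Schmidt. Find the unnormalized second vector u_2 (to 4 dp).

u_2 = (-0.8000, -0.4000)

v_1 = (1, -2); ‖v_1‖ = 2.2361, so e_1 = (0.4472, -0.8944).
e_1·v_2 = 0.4472·(-2) + (-0.8944)·2 = -2.6833.
u_2 = v_2 + 2.6833·e_1 = (-0.8000, -0.4000).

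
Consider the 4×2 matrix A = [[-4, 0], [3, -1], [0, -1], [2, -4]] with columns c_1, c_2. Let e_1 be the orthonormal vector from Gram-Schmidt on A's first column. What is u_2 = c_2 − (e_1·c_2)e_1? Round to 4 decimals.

c_1 = (-4, 3, 0, 2); ‖c_1‖ = 5.3852, so e_1 = (-0.7428, 0.5571, 0.0000, 0.3714).
e_1·c_2 = (-0.7428)·0 + 0.5571·(-1) + 0.0000·(-1) + 0.3714·(-4) = -2.0426.
u_2 = c_2 + 2.0426·e_1 = (-1.5172, 0.1379, -1.0000, -3.2414).

u_2 = (-1.5172, 0.1379, -1.0000, -3.2414)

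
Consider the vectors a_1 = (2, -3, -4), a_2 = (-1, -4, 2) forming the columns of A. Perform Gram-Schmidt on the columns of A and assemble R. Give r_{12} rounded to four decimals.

a_1 = (2, -3, -4); ‖a_1‖ = 5.3852, so q_1 = (0.3714, -0.5571, -0.7428).
r_{12} = q_1·a_2 = 0.3714.

r_{12} = 0.3714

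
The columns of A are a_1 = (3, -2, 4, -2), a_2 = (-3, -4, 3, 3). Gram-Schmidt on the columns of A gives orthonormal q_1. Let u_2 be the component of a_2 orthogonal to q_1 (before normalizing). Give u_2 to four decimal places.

u_2 = (-3.4545, -3.6970, 2.3939, 3.3030)

a_1 = (3, -2, 4, -2); ‖a_1‖ = 5.7446, so q_1 = (0.5222, -0.3482, 0.6963, -0.3482).
q_1·a_2 = 0.5222·(-3) + (-0.3482)·(-4) + 0.6963·3 + (-0.3482)·3 = 0.8704.
u_2 = a_2 − 0.8704·q_1 = (-3.4545, -3.6970, 2.3939, 3.3030).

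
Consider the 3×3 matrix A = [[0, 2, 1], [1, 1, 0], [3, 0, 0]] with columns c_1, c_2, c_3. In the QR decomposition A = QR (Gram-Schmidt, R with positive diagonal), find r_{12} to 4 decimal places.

r_{12} = 0.3162

c_1 = (0, 1, 3); ‖c_1‖ = 3.1623, so e_1 = (0.0000, 0.3162, 0.9487).
r_{12} = e_1·c_2 = 0.3162.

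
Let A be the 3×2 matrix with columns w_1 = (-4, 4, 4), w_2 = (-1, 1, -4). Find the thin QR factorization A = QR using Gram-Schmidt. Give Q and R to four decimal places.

w_1 = (-4, 4, 4); ‖w_1‖ = 6.9282, so q_1 = (-0.5774, 0.5774, 0.5774).
q_1·w_2 = (-0.5774)·(-1) + 0.5774·1 + 0.5774·(-4) = -1.1547.
u_2 = w_2 + 1.1547·q_1 = (-1.6667, 1.6667, -3.3333).
‖u_2‖ = 4.0825, so q_2 = (-0.4082, 0.4082, -0.8165).

Q = [[-0.5774, -0.4082], [0.5774, 0.4082], [0.5774, -0.8165]], R = [[6.9282, -1.1547], [0.0000, 4.0825]]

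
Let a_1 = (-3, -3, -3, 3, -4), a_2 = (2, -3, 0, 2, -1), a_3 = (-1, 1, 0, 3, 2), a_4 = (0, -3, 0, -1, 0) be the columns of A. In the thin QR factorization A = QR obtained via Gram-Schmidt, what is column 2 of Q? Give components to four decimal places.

a_1 = (-3, -3, -3, 3, -4); ‖a_1‖ = 7.2111, so e_1 = (-0.4160, -0.4160, -0.4160, 0.4160, -0.5547).
e_1·a_2 = (-0.4160)·2 + (-0.4160)·(-3) + (-0.4160)·0 + 0.4160·2 + (-0.5547)·(-1) = 1.8028.
u_2 = a_2 − 1.8028·e_1 = (2.7500, -2.2500, 0.7500, 1.2500, 0.0000).
‖u_2‖ = 3.8406, so e_2 = (0.7160, -0.5859, 0.1953, 0.3255, 0.0000).

e_2 = (0.7160, -0.5859, 0.1953, 0.3255, 0.0000)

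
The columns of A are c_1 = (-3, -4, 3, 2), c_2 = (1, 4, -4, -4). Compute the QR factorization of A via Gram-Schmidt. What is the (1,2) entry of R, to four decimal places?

c_1 = (-3, -4, 3, 2); ‖c_1‖ = 6.1644, so e_1 = (-0.4867, -0.6489, 0.4867, 0.3244).
r_{12} = e_1·c_2 = -6.3266.

r_{12} = -6.3266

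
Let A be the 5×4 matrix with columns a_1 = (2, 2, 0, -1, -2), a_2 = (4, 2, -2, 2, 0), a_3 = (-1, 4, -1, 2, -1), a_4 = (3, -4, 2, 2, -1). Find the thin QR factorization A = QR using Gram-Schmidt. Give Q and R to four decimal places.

a_1 = (2, 2, 0, -1, -2); ‖a_1‖ = 3.6056, so q_1 = (0.5547, 0.5547, 0.0000, -0.2774, -0.5547).
q_1·a_2 = 0.5547·4 + 0.5547·2 + 0.0000·(-2) + (-0.2774)·2 + (-0.5547)·0 = 2.7735.
u_2 = a_2 − 2.7735·q_1 = (2.4615, 0.4615, -2.0000, 2.7692, 1.5385).
‖u_2‖ = 4.5064, so q_2 = (0.5462, 0.1024, -0.4438, 0.6145, 0.3414).
q_1·a_3 = 0.5547·(-1) + 0.5547·4 + 0.0000·(-1) + (-0.2774)·2 + (-0.5547)·(-1) = 1.6641; q_2·a_3 = 0.5462·(-1) + 0.1024·4 + (-0.4438)·(-1) + 0.6145·2 + 0.3414·(-1) = 1.1949.
u_3 = a_3 − 1.6641·q_1 − 1.1949·q_2 = (-2.5758, 2.9545, -0.4697, 1.7273, -0.4848).
‖u_3‖ = 4.3362, so q_3 = (-0.5940, 0.6814, -0.1083, 0.3983, -0.1118).
q_1·a_4 = 0.5547·3 + 0.5547·(-4) + 0.0000·2 + (-0.2774)·2 + (-0.5547)·(-1) = -0.5547; q_2·a_4 = 0.5462·3 + 0.1024·(-4) + (-0.4438)·2 + 0.6145·2 + 0.3414·(-1) = 1.2290; q_3·a_4 = (-0.5940)·3 + 0.6814·(-4) + (-0.1083)·2 + 0.3983·2 + (-0.1118)·(-1) = -3.8156.
u_4 = a_4 + 0.5547·q_1 − 1.2290·q_2 + 3.8156·q_3 = (0.3699, -1.2184, 2.1322, 2.6108, -2.1539).
‖u_4‖ = 4.1980, so q_4 = (0.0881, -0.2902, 0.5079, 0.6219, -0.5131).

Q = [[0.5547, 0.5462, -0.5940, 0.0881], [0.5547, 0.1024, 0.6814, -0.2902], [0.0000, -0.4438, -0.1083, 0.5079], [-0.2774, 0.6145, 0.3983, 0.6219], [-0.5547, 0.3414, -0.1118, -0.5131]], R = [[3.6056, 2.7735, 1.6641, -0.5547], [0.0000, 4.5064, 1.1949, 1.2290], [0.0000, 0.0000, 4.3362, -3.8156], [0.0000, 0.0000, 0.0000, 4.1980]]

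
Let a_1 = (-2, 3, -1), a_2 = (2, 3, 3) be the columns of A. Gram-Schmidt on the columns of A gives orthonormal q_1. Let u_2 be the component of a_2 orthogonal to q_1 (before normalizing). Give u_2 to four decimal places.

a_1 = (-2, 3, -1); ‖a_1‖ = 3.7417, so q_1 = (-0.5345, 0.8018, -0.2673).
q_1·a_2 = (-0.5345)·2 + 0.8018·3 + (-0.2673)·3 = 0.5345.
u_2 = a_2 − 0.5345·q_1 = (2.2857, 2.5714, 3.1429).

u_2 = (2.2857, 2.5714, 3.1429)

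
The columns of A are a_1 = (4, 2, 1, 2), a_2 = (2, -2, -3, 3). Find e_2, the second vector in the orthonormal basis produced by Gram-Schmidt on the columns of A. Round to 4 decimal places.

a_1 = (4, 2, 1, 2); ‖a_1‖ = 5.0000, so e_1 = (0.8000, 0.4000, 0.2000, 0.4000).
e_1·a_2 = 0.8000·2 + 0.4000·(-2) + 0.2000·(-3) + 0.4000·3 = 1.4000.
u_2 = a_2 − 1.4000·e_1 = (0.8800, -2.5600, -3.2800, 2.4400).
‖u_2‖ = 4.9031, so e_2 = (0.1795, -0.5221, -0.6690, 0.4976).

e_2 = (0.1795, -0.5221, -0.6690, 0.4976)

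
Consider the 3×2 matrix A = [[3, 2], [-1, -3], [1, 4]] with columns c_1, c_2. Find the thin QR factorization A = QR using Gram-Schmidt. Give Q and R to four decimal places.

q_1 = c_1/‖c_1‖ = (3, -1, 1)/3.3166 = (0.9045, -0.3015, 0.3015).
r_{12} = q_1·c_2 = 3.9196.
u_2 = c_2 − 3.9196·q_1 = (-1.5455, -1.8182, 2.8182).
‖u_2‖ = 3.6927, so q_2 = (-0.4185, -0.4924, 0.7632).

Q = [[0.9045, -0.4185], [-0.3015, -0.4924], [0.3015, 0.7632]], R = [[3.3166, 3.9196], [0.0000, 3.6927]]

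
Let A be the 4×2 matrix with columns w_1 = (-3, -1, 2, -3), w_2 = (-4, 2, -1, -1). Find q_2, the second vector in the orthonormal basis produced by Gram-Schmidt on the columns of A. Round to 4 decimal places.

q_2 = (-0.6270, 0.6057, -0.4782, 0.1063)

w_1 = (-3, -1, 2, -3); ‖w_1‖ = 4.7958, so q_1 = (-0.6255, -0.2085, 0.4170, -0.6255).
q_1·w_2 = (-0.6255)·(-4) + (-0.2085)·2 + 0.4170·(-1) + (-0.6255)·(-1) = 2.2937.
u_2 = w_2 − 2.2937·q_1 = (-2.5652, 2.4783, -1.9565, 0.4348).
‖u_2‖ = 4.0913, so q_2 = (-0.6270, 0.6057, -0.4782, 0.1063).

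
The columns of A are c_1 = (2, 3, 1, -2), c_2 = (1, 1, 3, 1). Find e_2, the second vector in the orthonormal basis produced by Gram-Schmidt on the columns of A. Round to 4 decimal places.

e_2 = (0.1054, 0.0000, 0.8433, 0.5270)

e_1 = c_1/‖c_1‖ = (2, 3, 1, -2)/4.2426 = (0.4714, 0.7071, 0.2357, -0.4714).
r_{12} = e_1·c_2 = 1.4142.
u_2 = c_2 − 1.4142·e_1 = (0.3333, 0.0000, 2.6667, 1.6667).
‖u_2‖ = 3.1623, so e_2 = (0.1054, 0.0000, 0.8433, 0.5270).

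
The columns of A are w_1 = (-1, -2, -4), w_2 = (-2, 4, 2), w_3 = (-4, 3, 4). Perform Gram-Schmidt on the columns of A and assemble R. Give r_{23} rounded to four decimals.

r_{23} = 4.1779

w_1 = (-1, -2, -4); ‖w_1‖ = 4.5826, so e_1 = (-0.2182, -0.4364, -0.8729).
e_1·w_2 = (-0.2182)·(-2) + (-0.4364)·4 + (-0.8729)·2 = -3.0551.
u_2 = w_2 + 3.0551·e_1 = (-2.6667, 2.6667, -0.6667).
‖u_2‖ = 3.8297, so e_2 = (-0.6963, 0.6963, -0.1741).
r_{23} = e_2·w_3 = 4.1779.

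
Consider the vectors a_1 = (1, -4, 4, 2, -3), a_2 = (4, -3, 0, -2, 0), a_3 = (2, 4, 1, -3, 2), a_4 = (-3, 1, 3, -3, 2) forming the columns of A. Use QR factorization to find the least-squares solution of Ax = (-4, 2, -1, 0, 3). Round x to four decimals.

q_1 = a_1/‖a_1‖ = (1, -4, 4, 2, -3)/6.7823 = (0.1474, -0.5898, 0.5898, 0.2949, -0.4423).
r_{12} = q_1·a_2 = 1.7693.
u_2 = a_2 − 1.7693·q_1 = (3.7391, -1.9565, -1.0435, -2.5217, 0.7826).
‖u_2‖ = 5.0862, so q_2 = (0.7352, -0.3847, -0.2052, -0.4958, 0.1539).
r_{13} = q_1·a_3 = -3.2437; r_{23} = q_2·a_3 = 1.5216.
u_3 = a_3 + 3.2437·q_1 − 1.5216·q_2 = (1.3597, 2.6723, 3.2252, -1.2891, 0.3311).
‖u_3‖ = 4.6003, so q_3 = (0.2956, 0.5809, 0.7011, -0.2802, 0.0720).
r_{14} = q_1·a_4 = -1.0321; r_{24} = q_2·a_4 = -1.4105; r_{34} = q_3·a_4 = 2.7820.
u_4 = a_4 + 1.0321·q_1 + 1.4105·q_2 − 2.7820·q_3 = (-2.6332, -1.7673, 1.3689, -2.6154, 1.5603).
‖u_4‖ = 4.6050, so q_4 = (-0.5718, -0.3838, 0.2973, -0.5680, 0.3388).
Qᵀb = (-3.6860, -3.0432, -0.5056, 2.2389).
Back-substitute: x_4 = 2.2389/4.6050 = 0.4862.
x_3 = (-0.5056 − 2.7820·0.4862)/4.6003 = -0.4039.
x_2 = (-3.0432 − 1.5216·(-0.4039) + 1.4105·0.4862)/5.0862 = -0.3427.
x_1 = (-3.6860 − 1.7693·(-0.3427) + 3.2437·(-0.4039) + 1.0321·0.4862)/6.7823 = -0.5733.

x = (-0.5733, -0.3427, -0.4039, 0.4862)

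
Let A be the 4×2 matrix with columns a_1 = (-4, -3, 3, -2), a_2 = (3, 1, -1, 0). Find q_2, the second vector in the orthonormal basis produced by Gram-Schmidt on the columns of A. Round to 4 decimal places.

a_1 = (-4, -3, 3, -2); ‖a_1‖ = 6.1644, so q_1 = (-0.6489, -0.4867, 0.4867, -0.3244).
q_1·a_2 = (-0.6489)·3 + (-0.4867)·1 + 0.4867·(-1) + (-0.3244)·0 = -2.9200.
u_2 = a_2 + 2.9200·q_1 = (1.1053, -0.4211, 0.4211, -0.9474).
‖u_2‖ = 1.5728, so q_2 = (0.7027, -0.2677, 0.2677, -0.6023).

q_2 = (0.7027, -0.2677, 0.2677, -0.6023)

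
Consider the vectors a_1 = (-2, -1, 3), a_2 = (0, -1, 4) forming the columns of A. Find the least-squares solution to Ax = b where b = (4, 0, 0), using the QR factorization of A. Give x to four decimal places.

x = (-1.9710, 1.5072)

a_1 = (-2, -1, 3); ‖a_1‖ = 3.7417, so q_1 = (-0.5345, -0.2673, 0.8018).
q_1·a_2 = (-0.5345)·0 + (-0.2673)·(-1) + 0.8018·4 = 3.4744.
u_2 = a_2 − 3.4744·q_1 = (1.8571, -0.0714, 1.2143).
‖u_2‖ = 2.2200, so q_2 = (0.8365, -0.0322, 0.5470).
Qᵀb = (-2.1381, 3.3461).
Back-substitute: x_2 = 3.3461/2.2200 = 1.5072.
x_1 = (-2.1381 − 3.4744·1.5072)/3.7417 = -1.9710.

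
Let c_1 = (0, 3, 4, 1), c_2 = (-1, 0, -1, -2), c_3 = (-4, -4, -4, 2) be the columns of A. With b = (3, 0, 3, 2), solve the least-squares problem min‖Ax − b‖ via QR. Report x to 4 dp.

x = (-0.1910, -1.6207, -0.3554)

q_1 = c_1/‖c_1‖ = (0, 3, 4, 1)/5.0990 = (0.0000, 0.5883, 0.7845, 0.1961).
r_{12} = q_1·c_2 = -1.1767.
u_2 = c_2 + 1.1767·q_1 = (-1.0000, 0.6923, -0.0769, -1.7692).
‖u_2‖ = 2.1483, so q_2 = (-0.4655, 0.3223, -0.0358, -0.8235).
r_{13} = q_1·c_3 = -5.0990; r_{23} = q_2·c_3 = -0.9309.
u_3 = c_3 + 5.0990·q_1 + 0.9309·q_2 = (-4.4333, -0.7000, -0.0333, 2.2333).
‖u_3‖ = 5.0133, so q_3 = (-0.8843, -0.1396, -0.0066, 0.4455).
Qᵀb = (2.7456, -3.1509, -1.7819).
Back-substitute: x_3 = -1.7819/5.0133 = -0.3554.
x_2 = (-3.1509 + 0.9309·(-0.3554))/2.1483 = -1.6207.
x_1 = (2.7456 + 1.1767·(-1.6207) + 5.0990·(-0.3554))/5.0990 = -0.1910.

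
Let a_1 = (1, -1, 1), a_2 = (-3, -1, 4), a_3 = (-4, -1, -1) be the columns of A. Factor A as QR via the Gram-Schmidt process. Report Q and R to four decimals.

Q = [[0.5774, -0.7383, -0.3487], [-0.5774, -0.0671, -0.8137], [0.5774, 0.6712, -0.4650]], R = [[1.7321, 1.1547, -2.3094], [0.0000, 4.9666, 2.3490], [0.0000, 0.0000, 2.6737]]

a_1 = (1, -1, 1); ‖a_1‖ = 1.7321, so e_1 = (0.5774, -0.5774, 0.5774).
e_1·a_2 = 0.5774·(-3) + (-0.5774)·(-1) + 0.5774·4 = 1.1547.
u_2 = a_2 − 1.1547·e_1 = (-3.6667, -0.3333, 3.3333).
‖u_2‖ = 4.9666, so e_2 = (-0.7383, -0.0671, 0.6712).
e_1·a_3 = 0.5774·(-4) + (-0.5774)·(-1) + 0.5774·(-1) = -2.3094; e_2·a_3 = (-0.7383)·(-4) + (-0.0671)·(-1) + 0.6712·(-1) = 2.3490.
u_3 = a_3 + 2.3094·e_1 − 2.3490·e_2 = (-0.9324, -2.1757, -1.2432).
‖u_3‖ = 2.6737, so e_3 = (-0.3487, -0.8137, -0.4650).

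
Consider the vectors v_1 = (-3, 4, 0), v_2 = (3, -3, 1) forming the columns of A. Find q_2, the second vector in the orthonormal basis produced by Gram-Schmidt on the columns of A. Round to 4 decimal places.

q_2 = (0.4116, 0.3087, 0.8575)

q_1 = v_1/‖v_1‖ = (-3, 4, 0)/5.0000 = (-0.6000, 0.8000, 0.0000).
r_{12} = q_1·v_2 = -4.2000.
u_2 = v_2 + 4.2000·q_1 = (0.4800, 0.3600, 1.0000).
‖u_2‖ = 1.1662, so q_2 = (0.4116, 0.3087, 0.8575).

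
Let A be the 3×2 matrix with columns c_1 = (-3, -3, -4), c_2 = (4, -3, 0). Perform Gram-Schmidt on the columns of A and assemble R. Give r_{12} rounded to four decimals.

c_1 = (-3, -3, -4); ‖c_1‖ = 5.8310, so e_1 = (-0.5145, -0.5145, -0.6860).
r_{12} = e_1·c_2 = -0.5145.

r_{12} = -0.5145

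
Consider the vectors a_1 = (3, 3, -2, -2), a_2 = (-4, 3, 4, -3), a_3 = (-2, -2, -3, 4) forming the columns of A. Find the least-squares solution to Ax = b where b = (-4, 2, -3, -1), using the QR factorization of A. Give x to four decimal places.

x = (0.9494, 0.9229, 1.2908)

a_1 = (3, 3, -2, -2); ‖a_1‖ = 5.0990, so e_1 = (0.5883, 0.5883, -0.3922, -0.3922).
e_1·a_2 = 0.5883·(-4) + 0.5883·3 + (-0.3922)·4 + (-0.3922)·(-3) = -0.9806.
u_2 = a_2 + 0.9806·e_1 = (-3.4231, 3.5769, 3.6154, -3.3846).
‖u_2‖ = 7.0027, so e_2 = (-0.4888, 0.5108, 0.5163, -0.4833).
e_1·a_3 = 0.5883·(-2) + 0.5883·(-2) + (-0.3922)·(-3) + (-0.3922)·4 = -2.7456; e_2·a_3 = (-0.4888)·(-2) + 0.5108·(-2) + 0.5163·(-3) + (-0.4833)·4 = -3.5261.
u_3 = a_3 + 2.7456·e_1 + 3.5261·e_2 = (-2.1082, 1.4165, -2.2565, 1.2188).
‖u_3‖ = 3.6095, so e_3 = (-0.5841, 0.3924, -0.6252, 0.3377).
Qᵀb = (0.3922, 1.9113, 4.6590).
Back-substitute: x_3 = 4.6590/3.6095 = 1.2908.
x_2 = (1.9113 + 3.5261·1.2908)/7.0027 = 0.9229.
x_1 = (0.3922 + 0.9806·0.9229 + 2.7456·1.2908)/5.0990 = 0.9494.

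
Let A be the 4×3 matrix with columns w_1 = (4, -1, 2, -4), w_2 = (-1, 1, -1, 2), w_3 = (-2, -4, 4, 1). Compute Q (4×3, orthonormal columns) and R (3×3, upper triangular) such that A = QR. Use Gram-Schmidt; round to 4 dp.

w_1 = (4, -1, 2, -4); ‖w_1‖ = 6.0828, so q_1 = (0.6576, -0.1644, 0.3288, -0.6576).
q_1·w_2 = 0.6576·(-1) + (-0.1644)·1 + 0.3288·(-1) + (-0.6576)·2 = -2.4660.
u_2 = w_2 + 2.4660·q_1 = (0.6216, 0.5946, -0.1892, 0.3784).
‖u_2‖ = 0.9586, so q_2 = (0.6485, 0.6203, -0.1974, 0.3947).
q_1·w_3 = 0.6576·(-2) + (-0.1644)·(-4) + 0.3288·4 + (-0.6576)·1 = 0.0000; q_2·w_3 = 0.6485·(-2) + 0.6203·(-4) + (-0.1974)·4 + 0.3947·1 = -4.1727.
u_3 = w_3 + 0.0000·q_1 + 4.1727·q_2 = (0.7059, -1.4118, 3.1765, 2.6471).
‖u_3‖ = 4.4259, so q_3 = (0.1595, -0.3190, 0.7177, 0.5981).

Q = [[0.6576, 0.6485, 0.1595], [-0.1644, 0.6203, -0.3190], [0.3288, -0.1974, 0.7177], [-0.6576, 0.3947, 0.5981]], R = [[6.0828, -2.4660, 0.0000], [0.0000, 0.9586, -4.1727], [0.0000, 0.0000, 4.4259]]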